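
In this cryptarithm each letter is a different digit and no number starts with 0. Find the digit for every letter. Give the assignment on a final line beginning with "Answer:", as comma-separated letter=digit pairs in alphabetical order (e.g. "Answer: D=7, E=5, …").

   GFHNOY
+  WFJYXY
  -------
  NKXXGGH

Step 1. [N] N is the leading digit of a 7-digit sum of two 6-digit numbers; the final carry is exactly 1 ⇒ N=1.
Step 2. [col 1: Y + Y ≡ H (mod 10)] column 1 (Y + Y ≡ H (mod 10), carry-in 0) doesn't pin Y yet; pick Y=3 and continue ⇒ Y=3.
Step 3. [col 1: Y + Y ≡ H (mod 10)] in column 1 we have Y+Y≡H with carry-in 0; given Y=3 and digits 1,3 already taken and all letters distinct, that pins H to 6. So H=6.
Step 4. [col 2: O + X ≡ G (mod 10)] column 2 (O + X ≡ G (mod 10), carry-in 0) doesn't pin G yet; pick G=5 and continue, so G=5.
Step 5. [col 2: O + X ≡ G (mod 10)] X=8 is one option consistent with column 2 (O + X ≡ G (mod 10), carry-in 0) — take it ⇒ X=8.
Step 6. [col 2: O + X ≡ G (mod 10)] column 2: given X=8, G=5, carry-in 0, and digits 1,3,5,6,8 already taken and all letters distinct, O+X≡G (mod 10) forces O=7, so O=7.
Step 7. [col 4: H + J ≡ X (mod 10)] in column 4 we have H+J≡X with carry-in 0; given H=6, X=8 and digits 1,3,5,6,7,8 already taken and all letters distinct, that pins J to 2. So J=2.
Step 8. [col 5: F + F ≡ X (mod 10)] no forcing yet in column 5 (carry-in 0); F=9 is free and consistent — try it. So F=9.
Step 9. [col 6: G + W ≡ K (mod 10)] column 6 reads G+W+carry(1)=K with G=5; with digits 1,2,3,5,6,7,8,9 already taken and all letters distinct, the only value for W is 4. So W=4.
Step 10. [col 6: G + W ≡ K (mod 10)] column 6: given G=5, W=4, carry-in 1, and digits 1,2,3,4,5,6,7,8,9 already taken and all letters distinct, G+W≡K (mod 10) forces K=0, so K=0.

Answer: F=9, G=5, H=6, J=2, K=0, N=1, O=7, W=4, X=8, Y=3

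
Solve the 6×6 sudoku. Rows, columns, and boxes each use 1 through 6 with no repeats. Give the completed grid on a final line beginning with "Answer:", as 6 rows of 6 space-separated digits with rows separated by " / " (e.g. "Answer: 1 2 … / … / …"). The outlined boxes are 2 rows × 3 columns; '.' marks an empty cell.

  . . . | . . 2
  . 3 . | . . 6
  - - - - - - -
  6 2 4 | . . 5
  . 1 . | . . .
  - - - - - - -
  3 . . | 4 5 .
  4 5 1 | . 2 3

Step 1. [r2c5∈{1,4}] in row 2, 4 fits only at r2c5 ⇒ r2c5=4.
Step 2. [r4c3∈{3,5}] r4c3 is the only open cell in col 3 admitting 3 ⇒ r4c3=3.
Step 3. [r2c1∈{1,2,5}] in col 1, 2 fits only at r2c1, so r2c1=2.
Step 4. [r2c4∈{1,5}] across row 2, 1 lands solely at r2c4, so r2c4=1.
Step 5. [r1c4∈{3,5}] across col 4, 5 lands solely at r1c4 ⇒ r1c4=5.
Step 6. [r5c2∈{6}] r5c2 is down to just 6. So r5c2=6.
Step 7. [r1c5∈{3}] r1c5 is down to just 3. So r1c5=3.
Step 8. [r6c4∈{6}] r6c4 is down to just 6. So r6c4=6.
Step 9. [r4c1∈{5}] nothing but 5 survives at r4c1, so r4c1=5.
Step 10. [r3c4∈{3}] r3c4 is down to just 3, so r3c4=3.
Step 11. [r1c2∈{4}] r1c2 has the single candidate 4 ⇒ r1c2=4.
Step 12. [r1c3∈{6}] r1c3 is down to just 6 ⇒ r1c3=6.
Step 13. [r4c6∈{4}] r4c6 is down to just 4 ⇒ r4c6=4.
Step 14. [r4c5∈{6}] r4c5 has the single candidate 6, so r4c5=6.
Step 15. [r5c6∈{1}] r5c6 has the single candidate 1 ⇒ r5c6=1.
Step 16. [r5c3∈{2}] r5c3's peers cover all but 2. So r5c3=2.
Step 17. [r1c1∈{1}] r1c1 has the single candidate 1, so r1c1=1.
Step 18. [r4c4∈{2}] r4c4's peers cover all but 2, so r4c4=2.
Step 19. [r3c5∈{1}] r3c5 is down to just 1 ⇒ r3c5=1.
Step 20. [r2c3∈{5}] r2c3 is down to just 5. So r2c3=5.

Answer: 1 4 6 5 3 2 / 2 3 5 1 4 6 / 6 2 4 3 1 5 / 5 1 3 2 6 4 / 3 6 2 4 5 1 / 4 5 1 6 2 3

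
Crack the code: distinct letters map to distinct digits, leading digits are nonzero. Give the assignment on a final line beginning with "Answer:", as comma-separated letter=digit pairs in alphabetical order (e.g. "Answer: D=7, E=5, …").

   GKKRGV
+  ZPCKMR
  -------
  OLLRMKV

Step 1. [O] O is the leading digit of a 7-digit sum of two 6-digit numbers; the final carry is exactly 1, so O=1.
Step 2. [col 1: V + R ≡ V (mod 10)] in column 1 we have V+R≡V with carry-in 0; given nothing yet and digits 1 already taken and all letters distinct, that pins R to 0, so R=0.
Step 3. [col 1: V + R ≡ V (mod 10)] V=3 is one option consistent with column 1 (V + R ≡ V (mod 10), carry-in 0) — take it. So V=3.
Step 4. [col 2: G + M ≡ K (mod 10)] M=5 is one option consistent with column 2 (G + M ≡ K (mod 10), carry-in 0) — take it ⇒ M=5.
Step 5. [col 2: G + M ≡ K (mod 10)] G=9 is one option consistent with column 2 (G + M ≡ K (mod 10), carry-in 0) — take it ⇒ G=9.
Step 6. [col 2: G + M ≡ K (mod 10)] column 2 reads G+M+carry(0)=K with G=9, M=5; with digits 0,1,3,5,9 already taken and all letters distinct, the only value for K is 4. So K=4.
Step 7. [col 4: K + C ≡ R (mod 10)] column 4: given K=4, R=0, carry-in 0, and digits 0,1,3,4,5,9 already taken and all letters distinct, K+C≡R (mod 10) forces C=6. So C=6.
Step 8. [col 5: K + P ≡ L (mod 10)] several values work for L in column 5 (K + P ≡ L (mod 10), carry-in 1); try L=7. So L=7.
Step 9. [col 5: K + P ≡ L (mod 10)] in column 5 we have K+P≡L with carry-in 1; given K=4, L=7 and digits 0,1,3,4,5,6,7,9 already taken and all letters distinct, that pins P to 2, so P=2.
Step 10. [col 6: G + Z ≡ L (mod 10)] column 6: given G=9, L=7, carry-in 0, and digits 0,1,2,3,4,5,6,7,9 already taken and all letters distinct, G+Z≡L (mod 10) forces Z=8. So Z=8.

Answer: C=6, G=9, K=4, L=7, M=5, O=1, P=2, R=0, V=3, Z=8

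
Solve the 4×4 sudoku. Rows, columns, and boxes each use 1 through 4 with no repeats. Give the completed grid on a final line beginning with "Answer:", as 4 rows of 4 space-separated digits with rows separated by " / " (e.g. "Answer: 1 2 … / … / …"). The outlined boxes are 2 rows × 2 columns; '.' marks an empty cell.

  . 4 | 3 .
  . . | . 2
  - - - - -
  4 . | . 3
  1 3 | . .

Step 1. [r2c3∈{1,4}] in row 2, 4 fits only at r2c3 ⇒ r2c3=4.
Step 2. [r3c2∈{2}] r3c2's peers cover all but 2 ⇒ r3c2=2.
Step 3. [r4c4∈{4}] r4c4 is down to just 4 ⇒ r4c4=4.
Step 4. [r4c3∈{2}] r4c3's peers cover all but 2, so r4c3=2.
Step 5. [r2c1∈{3}] r2c1 is down to just 3 ⇒ r2c1=3.
Step 6. [r3c3∈{1}] r3c3 is down to just 1, so r3c3=1.
Step 7. [r1c1∈{2}] only 2 remains possible at r1c1, so r1c1=2.
Step 8. [r2c2∈{1}] r2c2 is down to just 1. So r2c2=1.
Step 9. [r1c4∈{1}] r1c4 is down to just 1. So r1c4=1.

Answer: 2 4 3 1 / 3 1 4 2 / 4 2 1 3 / 1 3 2 4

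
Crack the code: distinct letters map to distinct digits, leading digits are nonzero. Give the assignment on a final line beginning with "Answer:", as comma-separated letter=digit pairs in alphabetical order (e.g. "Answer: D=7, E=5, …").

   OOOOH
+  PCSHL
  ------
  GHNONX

Step 1. [col 1: H + L ≡ X (mod 10)] no forcing yet in column 1 (carry-in 0); X=7 is free and consistent — try it. So X=7.
Step 2. [col 1: H + L ≡ X (mod 10)] no forcing yet in column 1 (carry-in 0); L=2 is free and consistent — try it, so L=2.
Step 3. [col 1: H + L ≡ X (mod 10)] column 1 reads H+L+carry(0)=X with L=2, X=7; with digits 2,7 already taken and all letters distinct, the only value for H is 5 ⇒ H=5.
Step 4. [col 2: O + H ≡ N (mod 10)] N=3 is one option consistent with column 2 (O + H ≡ N (mod 10), carry-in 0) — take it ⇒ N=3.
Step 5. [G] adding two 5-digit numbers gives at most 5+1 digits, and here it does — G is that final carry and must be 1, so G=1.
Step 6. [col 2: O + H ≡ N (mod 10)] column 2 reads O+H+carry(0)=N with H=5, N=3; with digits 1,2,3,5,7 already taken and all letters distinct, the only value for O is 8, so O=8.
Step 7. [col 3: O + S ≡ O (mod 10)] in column 3 we have O+S≡O with carry-in 1; given O=8 and digits 1,2,3,5,7,8 already taken and all letters distinct, that pins S to 9, so S=9.
Step 8. [col 4: O + C ≡ N (mod 10)] in column 4 we have O+C≡N with carry-in 1; given O=8, N=3 and digits 1,2,3,5,7,8,9 already taken and all letters distinct, that pins C to 4. So C=4.
Step 9. [col 5: O + P ≡ H (mod 10)] from column 5 (O=8, H=5, carry-in 1, digits 1,2,3,4,5,7,8,9 already taken and all letters distinct): P must equal 6, so P=6.

Answer: C=4, G=1, H=5, L=2, N=3, O=8, P=6, S=9, X=7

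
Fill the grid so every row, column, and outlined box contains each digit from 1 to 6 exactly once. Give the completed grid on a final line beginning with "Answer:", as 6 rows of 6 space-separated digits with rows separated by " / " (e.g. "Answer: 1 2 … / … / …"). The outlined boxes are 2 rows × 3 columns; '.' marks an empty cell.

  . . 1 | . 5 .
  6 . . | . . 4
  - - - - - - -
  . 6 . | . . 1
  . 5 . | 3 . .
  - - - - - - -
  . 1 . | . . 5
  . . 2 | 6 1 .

Step 1. [r1c4∈{2}] r1c4's peers cover all but 2 ⇒ r1c4=2.
Step 2. [r4c3∈{4}] nothing but 4 survives at r4c3, so r4c3=4.
Step 3. [r4c6∈{2,6}] col 6 places 2 nowhere but r4c6 ⇒ r4c6=2.
Step 4. [r6c6∈{3}] only 3 remains possible at r6c6. So r6c6=3.
Step 5. [r6c2∈{4}] r6c2 has the single candidate 4. So r6c2=4.
Step 6. [r3c3∈{3}] r3c3's peers cover all but 3. So r3c3=3.
Step 7. [r5c4∈{4}] only 4 remains possible at r5c4 ⇒ r5c4=4.
Step 8. [r1c2∈{3}] only 3 remains possible at r1c2 ⇒ r1c2=3.
Step 9. [r4c1∈{1}] nothing but 1 survives at r4c1 ⇒ r4c1=1.
Step 10. [r1c6∈{6}] only 6 remains possible at r1c6 ⇒ r1c6=6.
Step 11. [r2c4∈{1}] r2c4 is down to just 1 ⇒ r2c4=1.
Step 12. [r2c3∈{5}] r2c3 has the single candidate 5, so r2c3=5.
Step 13. [r2c2∈{2}] r2c2 has the single candidate 2, so r2c2=2.
Step 14. [r6c1∈{5}] only 5 remains possible at r6c1, so r6c1=5.
Step 15. [r3c1∈{2}] nothing but 2 survives at r3c1, so r3c1=2.
Step 16. [r5c3∈{6}] r5c3 has the single candidate 6, so r5c3=6.
Step 17. [r5c1∈{3}] r5c1's peers cover all but 3. So r5c1=3.
Step 18. [r3c4∈{5}] r3c4's peers cover all but 5, so r3c4=5.
Step 19. [r5c5∈{2}] nothing but 2 survives at r5c5. So r5c5=2.
Step 20. [r4c5∈{6}] r4c5 is down to just 6. So r4c5=6.
Step 21. [r2c5∈{3}] only 3 remains possible at r2c5. So r2c5=3.
Step 22. [r3c5∈{4}] r3c5's peers cover all but 4, so r3c5=4.
Step 23. [r1c1∈{4}] r1c1 is down to just 4, so r1c1=4.

Answer: 4 3 1 2 5 6 / 6 2 5 1 3 4 / 2 6 3 5 4 1 / 1 5 4 3 6 2 / 3 1 6 4 2 5 / 5 4 2 6 1 3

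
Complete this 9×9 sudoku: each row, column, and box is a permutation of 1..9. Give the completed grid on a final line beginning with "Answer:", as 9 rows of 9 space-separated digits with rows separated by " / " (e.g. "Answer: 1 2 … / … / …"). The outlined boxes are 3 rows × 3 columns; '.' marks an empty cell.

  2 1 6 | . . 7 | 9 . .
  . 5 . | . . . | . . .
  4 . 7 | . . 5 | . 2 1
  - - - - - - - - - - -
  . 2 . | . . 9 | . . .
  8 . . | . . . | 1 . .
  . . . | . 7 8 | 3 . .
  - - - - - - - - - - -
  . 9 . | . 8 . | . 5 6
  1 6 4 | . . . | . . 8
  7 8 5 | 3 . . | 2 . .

Step 1. [r4c7∈{4,5,6,7,8}] 5 has one home in col 7: r4c7 ⇒ r4c7=5.
Step 2. [r8c6∈{2}] only 2 remains possible at r8c6, so r8c6=2.
Step 3. [r4c8∈{4,6,7,8}] in row 4, 8 fits only at r4c8, so r4c8=8.
Step 4. [r8c7∈{7}] r8c7 is down to just 7 ⇒ r8c7=7.
Step 5. [r7c7∈{4}] r7c7 is down to just 4 ⇒ r7c7=4.
Step 6. [r9c9∈{9}] only 9 remains possible at r9c9 ⇒ r9c9=9.
Step 7. [r2c3∈{3,8,9}] across col 3, 8 lands solely at r2c3 ⇒ r2c3=8.
Step 8. [r2c7∈{6}] r2c7's peers cover all but 6, so r2c7=6.
Step 9. [r5c2∈{3,4,7}] col 2 places 7 nowhere but r5c2, so r5c2=7.
Step 10. [r7c6∈{1}] r7c6's peers cover all but 1. So r7c6=1.
Step 11. [r2c1∈{3,9}] across box 1, 9 lands solely at r2c1. So r2c1=9.
Step 12. [r2c8∈{3,4,7}] across col 8, 7 lands solely at r2c8, so r2c8=7.
Step 13. [r6c2∈{4}] r6c2's peers cover all but 4. So r6c2=4.
Step 14. [r6c9∈{2}] r6c9's peers cover all but 2. So r6c9=2.
Step 15. [r5c9∈{4}] r5c9's peers cover all but 4, so r5c9=4.
Step 16. [r2c9∈{3}] r2c9's peers cover all but 3, so r2c9=3.
Step 17. [r2c6∈{4}] r2c6 is down to just 4, so r2c6=4.
Step 18. [r5c6∈{3,6}] r5c6 is the only open cell in col 6 admitting 3. So r5c6=3.
Step 19. [r4c4∈{1,4,6}] r4c4 is the only open cell in col 4 admitting 4, so r4c4=4.
Step 20. [r5c3∈{9}] nothing but 9 survives at r5c3. So r5c3=9.
Step 21. [r5c8∈{6}] r5c8's peers cover all but 6 ⇒ r5c8=6.
Step 22. [r6c1∈{5,6}] in col 1, 5 fits only at r6c1, so r6c1=5.
Step 23. [r6c4∈{1,6}] in row 6, 6 fits only at r6c4 ⇒ r6c4=6.
Step 24. [r3c5∈{3,6,9}] row 3 places 6 nowhere but r3c5 ⇒ r3c5=6.
Step 25. [r3c4∈{8,9}] r3c4 is the only open cell in row 3 admitting 9. So r3c4=9.
Step 26. [r8c4∈{5}] only 5 remains possible at r8c4 ⇒ r8c4=5.
Step 27. [r2c4∈{1,2}] in col 4, 1 fits only at r2c4, so r2c4=1.
Step 28. [r7c1∈{3}] r7c1's peers cover all but 3 ⇒ r7c1=3.
Step 29. [r5c4∈{2}] r5c4 has the single candidate 2 ⇒ r5c4=2.
Step 30. [r4c5∈{1}] r4c5 is down to just 1. So r4c5=1.
Step 31. [r1c9∈{5}] only 5 remains possible at r1c9. So r1c9=5.
Step 32. [r1c4∈{8}] only 8 remains possible at r1c4 ⇒ r1c4=8.
Step 33. [r4c9∈{7}] only 7 remains possible at r4c9, so r4c9=7.
Step 34. [r4c3∈{3}] nothing but 3 survives at r4c3 ⇒ r4c3=3.
Step 35. [r6c3∈{1}] r6c3 is down to just 1, so r6c3=1.
Step 36. [r9c5∈{4}] r9c5 is down to just 4 ⇒ r9c5=4.
Step 37. [r7c3∈{2}] nothing but 2 survives at r7c3 ⇒ r7c3=2.
Step 38. [r1c8∈{4}] r1c8's peers cover all but 4 ⇒ r1c8=4.
Step 39. [r8c5∈{9}] r8c5's peers cover all but 9. So r8c5=9.
Step 40. [r9c6∈{6}] nothing but 6 survives at r9c6, so r9c6=6.
Step 41. [r4c1∈{6}] nothing but 6 survives at r4c1, so r4c1=6.
Step 42. [r7c4∈{7}] r7c4's peers cover all but 7 ⇒ r7c4=7.
Step 43. [r1c5∈{3}] only 3 remains possible at r1c5 ⇒ r1c5=3.
Step 44. [r9c8∈{1}] r9c8's peers cover all but 1, so r9c8=1.
Step 45. [r6c8∈{9}] r6c8's peers cover all but 9, so r6c8=9.
Step 46. [r2c5∈{2}] r2c5 is down to just 2. So r2c5=2.
Step 47. [r3c2∈{3}] r3c2's peers cover all but 3, so r3c2=3.
Step 48. [r8c8∈{3}] r8c8's peers cover all but 3. So r8c8=3.
Step 49. [r3c7∈{8}] only 8 remains possible at r3c7 ⇒ r3c7=8.
Step 50. [r5c5∈{5}] r5c5's peers cover all but 5 ⇒ r5c5=5.

Answer: 2 1 6 8 3 7 9 4 5 / 9 5 8 1 2 4 6 7 3 / 4 3 7 9 6 5 8 2 1 / 6 2 3 4 1 9 5 8 7 / 8 7 9 2 5 3 1 6 4 / 5 4 1 6 7 8 3 9 2 / 3 9 2 7 8 1 4 5 6 / 1 6 4 5 9 2 7 3 8 / 7 8 5 3 4 6 2 1 9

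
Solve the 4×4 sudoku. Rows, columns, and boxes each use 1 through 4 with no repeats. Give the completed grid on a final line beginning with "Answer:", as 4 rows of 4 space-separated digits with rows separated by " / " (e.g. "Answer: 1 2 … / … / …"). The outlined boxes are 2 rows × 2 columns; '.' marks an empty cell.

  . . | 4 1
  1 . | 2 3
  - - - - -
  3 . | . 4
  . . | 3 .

Step 1. [r3c2∈{1,2}] r3c2 is the only open cell in row 3 admitting 2, so r3c2=2.
Step 2. [r4c2∈{1,4}] across row 4, 1 lands solely at r4c2, so r4c2=1.
Step 3. [r1c2∈{3}] r1c2's peers cover all but 3, so r1c2=3.
Step 4. [r2c2∈{4}] only 4 remains possible at r2c2 ⇒ r2c2=4.
Step 5. [r3c3∈{1}] only 1 remains possible at r3c3 ⇒ r3c3=1.
Step 6. [r1c1∈{2}] r1c1 is down to just 2, so r1c1=2.
Step 7. [r4c1∈{4}] r4c1 is down to just 4, so r4c1=4.
Step 8. [r4c4∈{2}] only 2 remains possible at r4c4 ⇒ r4c4=2.

Answer: 2 3 4 1 / 1 4 2 3 / 3 2 1 4 / 4 1 3 2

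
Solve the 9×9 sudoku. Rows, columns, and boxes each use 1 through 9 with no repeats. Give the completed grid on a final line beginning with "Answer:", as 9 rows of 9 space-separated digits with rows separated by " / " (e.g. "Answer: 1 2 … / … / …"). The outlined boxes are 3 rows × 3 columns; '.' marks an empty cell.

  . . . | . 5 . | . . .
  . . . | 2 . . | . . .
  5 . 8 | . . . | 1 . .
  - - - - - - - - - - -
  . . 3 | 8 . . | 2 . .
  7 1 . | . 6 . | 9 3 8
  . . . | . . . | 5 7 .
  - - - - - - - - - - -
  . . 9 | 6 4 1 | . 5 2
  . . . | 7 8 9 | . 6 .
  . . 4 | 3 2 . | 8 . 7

Step 1. [r7c7∈{3}] r7c7's peers cover all but 3 ⇒ r7c7=3.
Step 2. [r7c2∈{7,8}] across row 7, 7 lands solely at r7c2. So r7c2=7.
Step 3. [r6c2∈{2,4,6,8,9}] r6c2 is the only open cell in col 2 admitting 8, so r6c2=8.
Step 4. [r2c9∈{3,4,5,6,9}] 5 has one home in row 2: r2c9 ⇒ r2c9=5.
Step 5. [r5c4∈{4,5}] col 4 places 5 nowhere but r5c4 ⇒ r5c4=5.
Step 6. [r5c6∈{2,4}] across row 5, 4 lands solely at r5c6 ⇒ r5c6=4.
Step 7. [r4c2∈{4,5,6,9}] 5 has one home in row 4: r4c2 ⇒ r4c2=5.
Step 8. [r5c3∈{2}] r5c3's peers cover all but 2. So r5c3=2.
Step 9. [r6c3∈{6}] r6c3 is down to just 6. So r6c3=6.
Step 10. [r9c2∈{6}] r9c2 is down to just 6. So r9c2=6.
Step 11. [r9c1∈{1}] r9c1 is down to just 1, so r9c1=1.
Step 12. [r4c9∈{1,4,6}] across row 4, 6 lands solely at r4c9, so r4c9=6.
Step 13. [r3c6∈{3,6,7}] 6 has one home in row 3: r3c6. So r3c6=6.
Step 14. [r3c5∈{3,7,9}] r3c5 is the only open cell in row 3 admitting 7. So r3c5=7.
Step 15. [r4c8∈{1,4}] across col 8, 1 lands solely at r4c8. So r4c8=1.
Step 16. [r6c9∈{4}] r6c9 is down to just 4. So r6c9=4.
Step 17. [r6c1∈{9}] r6c1 is down to just 9, so r6c1=9.
Step 18. [r9c8∈{9}] r9c8 has the single candidate 9 ⇒ r9c8=9.
Step 19. [r6c4∈{1}] r6c4's peers cover all but 1. So r6c4=1.
Step 20. [r2c5∈{1,3,9}] across col 5, 1 lands solely at r2c5 ⇒ r2c5=1.
Step 21. [r2c2∈{3,4,9}] in row 2, 9 fits only at r2c2, so r2c2=9.
Step 22. [r8c7∈{4}] r8c7 has the single candidate 4. So r8c7=4.
Step 23. [r2c3∈{7}] nothing but 7 survives at r2c3, so r2c3=7.
Step 24. [r4c1∈{4}] only 4 remains possible at r4c1 ⇒ r4c1=4.
Step 25. [r2c8∈{4,8}] across row 2, 4 lands solely at r2c8 ⇒ r2c8=4.
Step 26. [r1c8∈{2,8}] r1c8 is the only open cell in col 8 admitting 8. So r1c8=8.
Step 27. [r1c6∈{3}] r1c6 has the single candidate 3, so r1c6=3.
Step 28. [r2c1∈{3,6}] in row 2, 3 fits only at r2c1, so r2c1=3.
Step 29. [r1c9∈{9}] nothing but 9 survives at r1c9. So r1c9=9.
Step 30. [r8c1∈{2}] r8c1 is down to just 2. So r8c1=2.
Step 31. [r1c2∈{2,4}] in row 1, 2 fits only at r1c2, so r1c2=2.
Step 32. [r2c7∈{6}] r2c7's peers cover all but 6 ⇒ r2c7=6.
Step 33. [r3c4∈{4,9}] across row 3, 9 lands solely at r3c4 ⇒ r3c4=9.
Step 34. [r4c5∈{9}] only 9 remains possible at r4c5, so r4c5=9.
Step 35. [r3c8∈{2}] r3c8's peers cover all but 2, so r3c8=2.
Step 36. [r1c4∈{4}] only 4 remains possible at r1c4 ⇒ r1c4=4.
Step 37. [r6c5∈{3}] r6c5's peers cover all but 3, so r6c5=3.
Step 38. [r4c6∈{7}] r4c6's peers cover all but 7, so r4c6=7.
Step 39. [r8c9∈{1}] r8c9 is down to just 1. So r8c9=1.
Step 40. [r1c3∈{1}] r1c3's peers cover all but 1. So r1c3=1.
Step 41. [r6c6∈{2}] only 2 remains possible at r6c6, so r6c6=2.
Step 42. [r1c7∈{7}] nothing but 7 survives at r1c7 ⇒ r1c7=7.
Step 43. [r9c6∈{5}] r9c6 is down to just 5, so r9c6=5.
Step 44. [r3c9∈{3}] only 3 remains possible at r3c9, so r3c9=3.
Step 45. [r1c1∈{6}] nothing but 6 survives at r1c1. So r1c1=6.
Step 46. [r3c2∈{4}] r3c2 is down to just 4 ⇒ r3c2=4.
Step 47. [r2c6∈{8}] r2c6 is down to just 8 ⇒ r2c6=8.
Step 48. [r8c2∈{3}] nothing but 3 survives at r8c2, so r8c2=3.
Step 49. [r8c3∈{5}] r8c3 is down to just 5. So r8c3=5.
Step 50. [r7c1∈{8}] r7c1 has the single candidate 8, so r7c1=8.

Answer: 6 2 1 4 5 3 7 8 9 / 3 9 7 2 1 8 6 4 5 / 5 4 8 9 7 6 1 2 3 / 4 5 3 8 9 7 2 1 6 / 7 1 2 5 6 4 9 3 8 / 9 8 6 1 3 2 5 7 4 / 8 7 9 6 4 1 3 5 2 / 2 3 5 7 8 9 4 6 1 / 1 6 4 3 2 5 8 9 7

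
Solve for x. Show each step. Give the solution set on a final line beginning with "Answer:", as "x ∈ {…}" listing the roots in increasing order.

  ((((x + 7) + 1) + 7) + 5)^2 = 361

Step 1. [((((x + 7) + 1) + 7) + 5)^2 = 361] 361 ≥ 0, LHS is (·)² — take ±√. So sqrt: (((x + 7) + 1) + 7) + 5 = 19 or -19.
Step 2. [(((x + 7) + 1) + 7) + 5 = 19 or -19] +5 is outermost — subtract 5 both sides. So sub: ((x + 7) + 1) + 7 = 14 or -24.
Step 3. [((x + 7) + 1) + 7 = 14 or -24] peel the +7: subtract 7 from each side ⇒ sub: (x + 7) + 1 = 7 or -31.
Step 4. [(x + 7) + 1 = 7 or -31] subtract 1: x sits inside (… + 1). So sub: x + 7 = 6 or -32.
Step 5. [x + 7 = 6 or -32] the outer +7 inverts by subtracting 7, so sub: x = -1 or -39.

Answer: x ∈ {-39, -1}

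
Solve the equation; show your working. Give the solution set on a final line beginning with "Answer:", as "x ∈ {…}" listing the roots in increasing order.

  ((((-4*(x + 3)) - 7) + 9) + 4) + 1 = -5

Step 1. [((((-4*(x + 3)) - 7) + 9) + 4) + 1 = -5] +1 is outermost — subtract 1 both sides, so sub: (((-4*(x + 3)) - 7) + 9) + 4 = -6.
Step 2. [(((-4*(x + 3)) - 7) + 9) + 4 = -6] subtract 4: x sits inside (… + 4). So sub: ((-4*(x + 3)) - 7) + 9 = -10.
Step 3. [((-4*(x + 3)) - 7) + 9 = -10] subtract 9: x sits inside (… + 9) ⇒ sub: (-4*(x + 3)) - 7 = -19.
Step 4. [(-4*(x + 3)) - 7 = -19] add 7: x sits inside (… - 7), so sub: -4*(x + 3) = -12.
Step 5. [-4*(x + 3) = -12] -4·(inner) — divide through by -4, so div: x + 3 = 3.
Step 6. [x + 3 = 3] subtract 3: x sits inside (… + 3) ⇒ sub: x = 0.

Answer: x ∈ {0}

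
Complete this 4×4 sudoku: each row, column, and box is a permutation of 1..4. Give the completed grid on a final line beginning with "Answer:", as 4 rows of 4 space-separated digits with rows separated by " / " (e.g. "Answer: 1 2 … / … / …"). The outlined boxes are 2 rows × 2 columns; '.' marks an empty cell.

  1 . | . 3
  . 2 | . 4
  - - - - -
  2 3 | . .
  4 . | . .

Step 1. [r3c4∈{1}] r3c4's peers cover all but 1. So r3c4=1.
Step 2. [r1c3∈{2}] only 2 remains possible at r1c3 ⇒ r1c3=2.
Step 3. [r4c2∈{1}] only 1 remains possible at r4c2 ⇒ r4c2=1.
Step 4. [r3c3∈{4}] only 4 remains possible at r3c3. So r3c3=4.
Step 5. [r1c2∈{4}] nothing but 4 survives at r1c2 ⇒ r1c2=4.
Step 6. [r2c1∈{3}] only 3 remains possible at r2c1. So r2c1=3.
Step 7. [r4c4∈{2}] only 2 remains possible at r4c4 ⇒ r4c4=2.
Step 8. [r4c3∈{3}] nothing but 3 survives at r4c3 ⇒ r4c3=3.
Step 9. [r2c3∈{1}] r2c3 is down to just 1. So r2c3=1.

Answer: 1 4 2 3 / 3 2 1 4 / 2 3 4 1 / 4 1 3 2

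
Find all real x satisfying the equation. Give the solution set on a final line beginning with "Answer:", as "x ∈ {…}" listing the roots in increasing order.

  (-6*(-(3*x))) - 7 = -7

Step 1. [(-6*(-(3*x))) - 7 = -7] peel the -7: add 7 from each side ⇒ sub: -6*(-(3*x)) = 0.
Step 2. [-6*(-(3*x)) = 0] -6 out front; divide by -6, so div: -(3*x) = 0.
Step 3. [-(3*x) = 0] flip signs both sides ⇒ neg: 3*x = 0.
Step 4. [3*x = 0] 3 out front; divide by 3, so div: x = 0.

Answer: x ∈ {0}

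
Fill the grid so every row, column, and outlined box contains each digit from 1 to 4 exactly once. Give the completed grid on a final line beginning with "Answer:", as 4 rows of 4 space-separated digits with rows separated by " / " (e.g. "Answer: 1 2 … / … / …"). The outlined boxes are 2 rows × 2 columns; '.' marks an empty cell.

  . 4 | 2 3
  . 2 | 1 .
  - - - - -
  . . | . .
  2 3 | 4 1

Step 1. [r3c2∈{1}] r3c2 is down to just 1. So r3c2=1.
Step 2. [r3c4∈{2}] r3c4 is down to just 2. So r3c4=2.
Step 3. [r3c3∈{3}] nothing but 3 survives at r3c3, so r3c3=3.
Step 4. [r3c1∈{4}] r3c1 is down to just 4. So r3c1=4.
Step 5. [r2c1∈{3}] nothing but 3 survives at r2c1 ⇒ r2c1=3.
Step 6. [r1c1∈{1}] r1c1's peers cover all but 1. So r1c1=1.
Step 7. [r2c4∈{4}] r2c4 has the single candidate 4, so r2c4=4.

Answer: 1 4 2 3 / 3 2 1 4 / 4 1 3 2 / 2 3 4 1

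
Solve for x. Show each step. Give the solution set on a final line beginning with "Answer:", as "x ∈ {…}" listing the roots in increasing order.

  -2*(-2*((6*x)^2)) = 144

Step 1. [-2*(-2*((6*x)^2)) = 144] leading coefficient -2: divide by -2. So div: -2*((6*x)^2) = -72.
Step 2. [-2*((6*x)^2) = -72] leading coefficient -2: divide by -2 ⇒ div: (6*x)^2 = 36.
Step 3. [(6*x)^2 = 36] √ both sides: 36 ≥ 0 gives two branches ⇒ sqrt: 6*x = 6 or -6.
Step 4. [6*x = 6 or -6] LHS = 6·(…); ÷6 both sides ⇒ div: x = 1 or -1.

Answer: x ∈ {-1, 1}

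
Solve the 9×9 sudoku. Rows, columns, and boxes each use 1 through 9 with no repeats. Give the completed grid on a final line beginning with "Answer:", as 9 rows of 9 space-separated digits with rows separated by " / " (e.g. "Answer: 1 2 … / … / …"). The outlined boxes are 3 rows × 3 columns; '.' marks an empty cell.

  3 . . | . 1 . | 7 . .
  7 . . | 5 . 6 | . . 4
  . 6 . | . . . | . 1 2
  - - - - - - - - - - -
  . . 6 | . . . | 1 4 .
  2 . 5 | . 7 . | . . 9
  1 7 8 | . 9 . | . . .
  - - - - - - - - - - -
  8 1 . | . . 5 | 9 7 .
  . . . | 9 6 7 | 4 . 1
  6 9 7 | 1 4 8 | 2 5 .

Step 1. [r3c1∈{4,5,9}] col 1 places 4 nowhere but r3c1. So r3c1=4.
Step 2. [r4c2∈{3}] only 3 remains possible at r4c2, so r4c2=3.
Step 3. [r4c6∈{2}] only 2 remains possible at r4c6, so r4c6=2.
Step 4. [r4c4∈{8}] only 8 remains possible at r4c4. So r4c4=8.
Step 5. [r1c9∈{5,6,8}] in col 9, 8 fits only at r1c9 ⇒ r1c9=8.
Step 6. [r2c7∈{3}] only 3 remains possible at r2c7 ⇒ r2c7=3.
Step 7. [r3c3∈{9}] only 9 remains possible at r3c3. So r3c3=9.
Step 8. [r1c3∈{2}] only 2 remains possible at r1c3 ⇒ r1c3=2.
Step 9. [r3c6∈{3}] nothing but 3 survives at r3c6. So r3c6=3.
Step 10. [r7c5∈{2,3}] 3 has one home in col 5: r7c5, so r7c5=3.
Step 11. [r6c6∈{4}] r6c6 is down to just 4, so r6c6=4.
Step 12. [r1c8∈{6,9}] across row 1, 6 lands solely at r1c8. So r1c8=6.
Step 13. [r8c8∈{3,8}] in row 8, 8 fits only at r8c8, so r8c8=8.
Step 14. [r5c8∈{3}] nothing but 3 survives at r5c8, so r5c8=3.
Step 15. [r5c4∈{6}] r5c4's peers cover all but 6 ⇒ r5c4=6.
Step 16. [r6c7∈{5,6}] in col 7, 6 fits only at r6c7, so r6c7=6.
Step 17. [r6c9∈{5}] only 5 remains possible at r6c9 ⇒ r6c9=5.
Step 18. [r2c2∈{8}] r2c2 has the single candidate 8, so r2c2=8.
Step 19. [r1c2∈{5}] only 5 remains possible at r1c2 ⇒ r1c2=5.
Step 20. [r2c8∈{9}] r2c8 is down to just 9. So r2c8=9.
Step 21. [r8c3∈{3}] r8c3 is down to just 3 ⇒ r8c3=3.
Step 22. [r8c1∈{5}] r8c1's peers cover all but 5, so r8c1=5.
Step 23. [r3c7∈{5}] r3c7 is down to just 5, so r3c7=5.
Step 24. [r9c9∈{3}] only 3 remains possible at r9c9, so r9c9=3.
Step 25. [r3c4∈{7}] r3c4 is down to just 7. So r3c4=7.
Step 26. [r6c4∈{3}] nothing but 3 survives at r6c4, so r6c4=3.
Step 27. [r3c5∈{8}] only 8 remains possible at r3c5, so r3c5=8.
Step 28. [r7c3∈{4}] r7c3 has the single candidate 4. So r7c3=4.
Step 29. [r2c5∈{2}] r2c5 is down to just 2. So r2c5=2.
Step 30. [r4c9∈{7}] nothing but 7 survives at r4c9. So r4c9=7.
Step 31. [r6c8∈{2}] r6c8's peers cover all but 2, so r6c8=2.
Step 32. [r5c6∈{1}] only 1 remains possible at r5c6, so r5c6=1.
Step 33. [r8c2∈{2}] r8c2's peers cover all but 2 ⇒ r8c2=2.
Step 34. [r5c2∈{4}] only 4 remains possible at r5c2. So r5c2=4.
Step 35. [r2c3∈{1}] r2c3's peers cover all but 1 ⇒ r2c3=1.
Step 36. [r1c6∈{9}] r1c6's peers cover all but 9 ⇒ r1c6=9.
Step 37. [r4c1∈{9}] r4c1 is down to just 9, so r4c1=9.
Step 38. [r5c7∈{8}] only 8 remains possible at r5c7 ⇒ r5c7=8.
Step 39. [r7c4∈{2}] nothing but 2 survives at r7c4 ⇒ r7c4=2.
Step 40. [r7c9∈{6}] r7c9 has the single candidate 6. So r7c9=6.
Step 41. [r4c5∈{5}] only 5 remains possible at r4c5, so r4c5=5.
Step 42. [r1c4∈{4}] only 4 remains possible at r1c4. So r1c4=4.

Answer: 3 5 2 4 1 9 7 6 8 / 7 8 1 5 2 6 3 9 4 / 4 6 9 7 8 3 5 1 2 / 9 3 6 8 5 2 1 4 7 / 2 4 5 6 7 1 8 3 9 / 1 7 8 3 9 4 6 2 5 / 8 1 4 2 3 5 9 7 6 / 5 2 3 9 6 7 4 8 1 / 6 9 7 1 4 8 2 5 3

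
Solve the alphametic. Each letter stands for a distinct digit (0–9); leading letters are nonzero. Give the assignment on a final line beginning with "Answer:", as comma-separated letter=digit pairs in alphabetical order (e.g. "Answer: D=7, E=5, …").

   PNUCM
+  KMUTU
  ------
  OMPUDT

Step 1. [O] O is the leading digit of a 6-digit sum of two 5-digit numbers; the final carry is exactly 1, so O=1.
Step 2. [col 1: M + U ≡ T (mod 10)] several values work for U in column 1 (M + U ≡ T (mod 10), carry-in 0); try U=9, so U=9.
Step 3. [col 1: M + U ≡ T (mod 10)] no forcing yet in column 1 (carry-in 0); T=2 is free and consistent — try it. So T=2.
Step 4. [col 1: M + U ≡ T (mod 10)] from column 1 (U=9, T=2, carry-in 0, digits 1,2,9 already taken and all letters distinct): M must equal 3. So M=3.
Step 5. [col 2: C + T ≡ D (mod 10)] several values work for C in column 2 (C + T ≡ D (mod 10), carry-in 1); try C=7 ⇒ C=7.
Step 6. [col 2: C + T ≡ D (mod 10)] column 2 reads C+T+carry(1)=D with C=7, T=2; with digits 1,2,3,7,9 already taken and all letters distinct, the only value for D is 0 ⇒ D=0.
Step 7. [col 4: N + M ≡ P (mod 10)] from column 4 (M=3, carry-in 1, digits 0,1,2,3,7,9 already taken and all letters distinct): P must equal 8, so P=8.
Step 8. [col 4: N + M ≡ P (mod 10)] from column 4 (M=3, P=8, carry-in 1, digits 0,1,2,3,7,8,9 already taken and all letters distinct): N must equal 4 ⇒ N=4.
Step 9. [col 5: P + K ≡ M (mod 10)] column 5: given P=8, M=3, carry-in 0, and digits 0,1,2,3,4,7,8,9 already taken and all letters distinct, P+K≡M (mod 10) forces K=5, so K=5.

Answer: C=7, D=0, K=5, M=3, N=4, O=1, P=8, T=2, U=9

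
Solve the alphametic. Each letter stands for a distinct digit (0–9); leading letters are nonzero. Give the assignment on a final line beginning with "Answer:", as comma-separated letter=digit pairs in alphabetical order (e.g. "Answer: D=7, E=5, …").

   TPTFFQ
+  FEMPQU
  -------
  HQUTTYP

Step 1. [col 1: Q + U ≡ P (mod 10)] several values work for P in column 1 (Q + U ≡ P (mod 10), carry-in 0); try P=7. So P=7.
Step 2. [H] adding two 6-digit numbers gives at most 6+1 digits, and here it does — H is that final carry and must be 1. So H=1.
Step 3. [col 1: Q + U ≡ P (mod 10)] Q=5 is one option consistent with column 1 (Q + U ≡ P (mod 10), carry-in 0) — take it, so Q=5.
Step 4. [col 1: Q + U ≡ P (mod 10)] column 1: given Q=5, P=7, carry-in 0, and digits 1,5,7 already taken and all letters distinct, Q+U≡P (mod 10) forces U=2, so U=2.
Step 5. [col 2: F + Q ≡ Y (mod 10)] column 2 (F + Q ≡ Y (mod 10), carry-in 0) doesn't pin F yet; pick F=8 and continue ⇒ F=8.
Step 6. [col 2: F + Q ≡ Y (mod 10)] from column 2 (F=8, Q=5, carry-in 0, digits 1,2,5,7,8 already taken and all letters distinct): Y must equal 3, so Y=3.
Step 7. [col 3: F + P ≡ T (mod 10)] column 3 reads F+P+carry(1)=T with F=8, P=7; with digits 1,2,3,5,7,8 already taken and all letters distinct, the only value for T is 6, so T=6.
Step 8. [col 4: T + M ≡ T (mod 10)] column 4 reads T+M+carry(1)=T with T=6; with digits 1,2,3,5,6,7,8 already taken and all letters distinct, the only value for M is 9, so M=9.
Step 9. [col 5: P + E ≡ U (mod 10)] column 5: given P=7, U=2, carry-in 1, and digits 1,2,3,5,6,7,8,9 already taken and all letters distinct, P+E≡U (mod 10) forces E=4, so E=4.

Answer: E=4, F=8, H=1, M=9, P=7, Q=5, T=6, U=2, Y=3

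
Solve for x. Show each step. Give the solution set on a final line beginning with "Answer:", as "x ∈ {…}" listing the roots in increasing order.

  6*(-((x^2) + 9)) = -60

Step 1. [6*(-((x^2) + 9)) = -60] divide by the outer 6 ⇒ div: -((x^2) + 9) = -10.
Step 2. [-((x^2) + 9) = -10] LHS negated; negate both sides ⇒ neg: (x^2) + 9 = 10.
Step 3. [(x^2) + 9 = 10] the outer +9 inverts by subtracting 9 ⇒ sub: x^2 = 1.
Step 4. [x^2 = 1] √ both sides: 1 ≥ 0 gives two branches ⇒ sqrt: x = 1 or -1.

Answer: x ∈ {-1, 1}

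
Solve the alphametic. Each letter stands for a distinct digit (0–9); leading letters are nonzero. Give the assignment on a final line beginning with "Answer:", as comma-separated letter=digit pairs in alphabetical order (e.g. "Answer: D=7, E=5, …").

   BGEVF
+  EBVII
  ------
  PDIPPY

Step 1. [col 1: F + I ≡ Y (mod 10)] Y=9 is one option consistent with column 1 (F + I ≡ Y (mod 10), carry-in 0) — take it ⇒ Y=9.
Step 2. [col 1: F + I ≡ Y (mod 10)] several values work for F in column 1 (F + I ≡ Y (mod 10), carry-in 0); try F=6. So F=6.
Step 3. [col 1: F + I ≡ Y (mod 10)] column 1: given F=6, Y=9, carry-in 0, and digits 6,9 already taken and all letters distinct, F+I≡Y (mod 10) forces I=3, so I=3.
Step 4. [col 2: V + I ≡ P (mod 10)] several values work for V in column 2 (V + I ≡ P (mod 10), carry-in 0); try V=8 ⇒ V=8.
Step 5. [col 2: V + I ≡ P (mod 10)] in column 2 we have V+I≡P with carry-in 0; given V=8, I=3 and digits 3,6,8,9 already taken and all letters distinct, that pins P to 1 ⇒ P=1.
Step 6. [col 3: E + V ≡ P (mod 10)] column 3 reads E+V+carry(1)=P with V=8, P=1; with digits 1,3,6,8,9 already taken and all letters distinct, the only value for E is 2. So E=2.
Step 7. [col 4: G + B ≡ I (mod 10)] column 4 (G + B ≡ I (mod 10), carry-in 1) doesn't pin B yet; pick B=7 and continue. So B=7.
Step 8. [col 4: G + B ≡ I (mod 10)] in column 4 we have G+B≡I with carry-in 1; given B=7, I=3 and digits 1,2,3,6,7,8,9 already taken and all letters distinct, that pins G to 5 ⇒ G=5.
Step 9. [col 5: B + E ≡ D (mod 10)] in column 5 we have B+E≡D with carry-in 1; given B=7, E=2 and digits 1,2,3,5,6,7,8,9 already taken and all letters distinct, that pins D to 0 ⇒ D=0.

Answer: B=7, D=0, E=2, F=6, G=5, I=3, P=1, V=8, Y=9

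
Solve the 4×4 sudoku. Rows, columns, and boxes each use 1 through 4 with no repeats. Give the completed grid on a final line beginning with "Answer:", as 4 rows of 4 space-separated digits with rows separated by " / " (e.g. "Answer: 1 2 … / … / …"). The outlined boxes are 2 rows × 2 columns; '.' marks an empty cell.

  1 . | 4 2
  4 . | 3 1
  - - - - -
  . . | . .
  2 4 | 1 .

Step 1. [r3c1∈{3}] only 3 remains possible at r3c1, so r3c1=3.
Step 2. [r3c3∈{2}] r3c3 is down to just 2. So r3c3=2.
Step 3. [r3c4∈{4}] r3c4 has the single candidate 4 ⇒ r3c4=4.
Step 4. [r3c2∈{1}] nothing but 1 survives at r3c2 ⇒ r3c2=1.
Step 5. [r2c2∈{2}] only 2 remains possible at r2c2. So r2c2=2.
Step 6. [r4c4∈{3}] r4c4 has the single candidate 3, so r4c4=3.
Step 7. [r1c2∈{3}] only 3 remains possible at r1c2 ⇒ r1c2=3.

Answer: 1 3 4 2 / 4 2 3 1 / 3 1 2 4 / 2 4 1 3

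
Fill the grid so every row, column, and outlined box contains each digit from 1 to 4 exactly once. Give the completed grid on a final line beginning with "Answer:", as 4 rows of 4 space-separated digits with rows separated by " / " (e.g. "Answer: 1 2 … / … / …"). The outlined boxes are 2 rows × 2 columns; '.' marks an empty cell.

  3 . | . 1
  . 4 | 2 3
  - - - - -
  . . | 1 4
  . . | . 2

Step 1. [r3c2∈{2,3}] row 3 places 3 nowhere but r3c2, so r3c2=3.
Step 2. [r4c1∈{1,4}] 4 has one home in row 4: r4c1, so r4c1=4.
Step 3. [r1c3∈{4}] only 4 remains possible at r1c3. So r1c3=4.
Step 4. [r4c2∈{1}] r4c2 has the single candidate 1 ⇒ r4c2=1.
Step 5. [r3c1∈{2}] r3c1 is down to just 2. So r3c1=2.
Step 6. [r4c3∈{3}] r4c3's peers cover all but 3 ⇒ r4c3=3.
Step 7. [r2c1∈{1}] r2c1 has the single candidate 1, so r2c1=1.
Step 8. [r1c2∈{2}] r1c2 is down to just 2. So r1c2=2.

Answer: 3 2 4 1 / 1 4 2 3 / 2 3 1 4 / 4 1 3 2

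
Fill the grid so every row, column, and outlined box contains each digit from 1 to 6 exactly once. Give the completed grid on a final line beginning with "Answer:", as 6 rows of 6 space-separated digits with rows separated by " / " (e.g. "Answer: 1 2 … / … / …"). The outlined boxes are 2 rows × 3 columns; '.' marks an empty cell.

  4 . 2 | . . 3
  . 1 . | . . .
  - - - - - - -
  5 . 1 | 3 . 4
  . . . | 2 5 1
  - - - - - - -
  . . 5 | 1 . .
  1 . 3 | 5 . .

Step 1. [r2c3∈{6}] r2c3's peers cover all but 6, so r2c3=6.
Step 2. [r5c1∈{2,6}] col 1 places 2 nowhere but r5c1 ⇒ r5c1=2.
Step 3. [r5c6∈{6}] nothing but 6 survives at r5c6 ⇒ r5c6=6.
Step 4. [r4c1∈{3,6}] across col 1, 6 lands solely at r4c1. So r4c1=6.
Step 5. [r5c2∈{4}] only 4 remains possible at r5c2 ⇒ r5c2=4.
Step 6. [r6c6∈{2}] nothing but 2 survives at r6c6, so r6c6=2.
Step 7. [r1c4∈{6}] r1c4 is down to just 6. So r1c4=6.
Step 8. [r2c5∈{2,4}] across row 2, 2 lands solely at r2c5, so r2c5=2.
Step 9. [r5c5∈{3}] nothing but 3 survives at r5c5 ⇒ r5c5=3.
Step 10. [r3c2∈{2}] only 2 remains possible at r3c2 ⇒ r3c2=2.
Step 11. [r2c1∈{3}] nothing but 3 survives at r2c1, so r2c1=3.
Step 12. [r1c5∈{1}] r1c5's peers cover all but 1. So r1c5=1.
Step 13. [r4c3∈{4}] nothing but 4 survives at r4c3 ⇒ r4c3=4.
Step 14. [r6c5∈{4}] r6c5 has the single candidate 4. So r6c5=4.
Step 15. [r2c6∈{5}] r2c6's peers cover all but 5. So r2c6=5.
Step 16. [r1c2∈{5}] r1c2 is down to just 5 ⇒ r1c2=5.
Step 17. [r2c4∈{4}] r2c4's peers cover all but 4. So r2c4=4.
Step 18. [r4c2∈{3}] r4c2 is down to just 3, so r4c2=3.
Step 19. [r6c2∈{6}] only 6 remains possible at r6c2 ⇒ r6c2=6.
Step 20. [r3c5∈{6}] r3c5 is down to just 6 ⇒ r3c5=6.

Answer: 4 5 2 6 1 3 / 3 1 6 4 2 5 / 5 2 1 3 6 4 / 6 3 4 2 5 1 / 2 4 5 1 3 6 / 1 6 3 5 4 2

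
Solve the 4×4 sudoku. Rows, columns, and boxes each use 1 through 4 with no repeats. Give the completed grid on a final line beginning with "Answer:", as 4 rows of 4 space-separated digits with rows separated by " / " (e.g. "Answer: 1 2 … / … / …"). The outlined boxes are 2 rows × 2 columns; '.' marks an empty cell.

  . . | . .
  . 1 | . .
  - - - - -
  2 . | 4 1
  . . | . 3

Step 1. [r1c2∈{2,3,4}] across col 2, 2 lands solely at r1c2. So r1c2=2.
Step 2. [r2c4∈{2,4}] across col 4, 2 lands solely at r2c4, so r2c4=2.
Step 3. [r2c1∈{3,4}] row 2 places 4 nowhere but r2c1, so r2c1=4.
Step 4. [r1c3∈{1,3}] 1 has one home in row 1: r1c3, so r1c3=1.
Step 5. [r4c1∈{1}] r4c1 has the single candidate 1, so r4c1=1.
Step 6. [r1c1∈{3}] r1c1 has the single candidate 3, so r1c1=3.
Step 7. [r2c3∈{3}] r2c3 is down to just 3. So r2c3=3.
Step 8. [r3c2∈{3}] r3c2 is down to just 3. So r3c2=3.
Step 9. [r4c3∈{2}] nothing but 2 survives at r4c3 ⇒ r4c3=2.
Step 10. [r1c4∈{4}] r1c4 is down to just 4 ⇒ r1c4=4.
Step 11. [r4c2∈{4}] nothing but 4 survives at r4c2 ⇒ r4c2=4.

Answer: 3 2 1 4 / 4 1 3 2 / 2 3 4 1 / 1 4 2 3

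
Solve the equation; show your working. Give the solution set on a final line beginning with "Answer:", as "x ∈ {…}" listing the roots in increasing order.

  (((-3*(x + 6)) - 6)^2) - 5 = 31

Step 1. [(((-3*(x + 6)) - 6)^2) - 5 = 31] 5 comes off first (add 5), so sub: ((-3*(x + 6)) - 6)^2 = 36.
Step 2. [((-3*(x + 6)) - 6)^2 = 36] 36 ≥ 0, LHS is (·)² — take ±√. So sqrt: (-3*(x + 6)) - 6 = 6 or -6.
Step 3. [(-3*(x + 6)) - 6 = 6 or -6] common factor -3 (LHS and 6 or -6) — divide through. So factor: (x + 6) + 2 = -2 or 2.
Step 4. [(x + 6) + 2 = -2 or 2] 2 comes off first (subtract 2). So sub: x + 6 = -4 or 0.
Step 5. [x + 6 = -4 or 0] peel the +6: subtract 6 from each side. So sub: x = -10 or -6.

Answer: x ∈ {-10, -6}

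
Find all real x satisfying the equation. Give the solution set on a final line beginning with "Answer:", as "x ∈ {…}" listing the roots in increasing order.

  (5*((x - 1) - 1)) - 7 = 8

Step 1. [(5*((x - 1) - 1)) - 7 = 8] peel the -7: add 7 from each side, so sub: 5*((x - 1) - 1) = 15.
Step 2. [5*((x - 1) - 1) = 15] LHS = 5·(…); ÷5 both sides, so div: (x - 1) - 1 = 3.
Step 3. [(x - 1) - 1 = 3] 1 comes off first (add 1), so sub: x - 1 = 4.
Step 4. [x - 1 = 4] add 1: x sits inside (… - 1), so sub: x = 5.

Answer: x ∈ {5}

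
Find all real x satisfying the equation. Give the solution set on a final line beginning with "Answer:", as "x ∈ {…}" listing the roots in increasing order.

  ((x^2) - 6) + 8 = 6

Step 1. [((x^2) - 6) + 8 = 6] the outer +8 inverts by subtracting 8. So sub: (x^2) - 6 = -2.
Step 2. [(x^2) - 6 = -2] add 6: x sits inside (… - 6) ⇒ sub: x^2 = 4.
Step 3. [x^2 = 4] √ both sides: 4 ≥ 0 gives two branches. So sqrt: x = 2 or -2.

Answer: x ∈ {-2, 2}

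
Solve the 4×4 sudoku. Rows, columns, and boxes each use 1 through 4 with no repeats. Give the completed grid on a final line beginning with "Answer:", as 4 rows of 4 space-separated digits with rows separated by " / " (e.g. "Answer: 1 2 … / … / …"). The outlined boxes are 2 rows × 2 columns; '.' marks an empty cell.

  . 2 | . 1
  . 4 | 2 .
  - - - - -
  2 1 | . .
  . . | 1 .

Step 1. [r2c4∈{3}] r2c4's peers cover all but 3, so r2c4=3.
Step 2. [r4c1∈{3,4}] 4 has one home in col 1: r4c1. So r4c1=4.
Step 3. [r1c3∈{4}] r1c3's peers cover all but 4. So r1c3=4.
Step 4. [r4c2∈{3}] nothing but 3 survives at r4c2 ⇒ r4c2=3.
Step 5. [r2c1∈{1}] nothing but 1 survives at r2c1. So r2c1=1.
Step 6. [r4c4∈{2}] r4c4's peers cover all but 2, so r4c4=2.
Step 7. [r3c3∈{3}] nothing but 3 survives at r3c3 ⇒ r3c3=3.
Step 8. [r3c4∈{4}] r3c4 is down to just 4, so r3c4=4.
Step 9. [r1c1∈{3}] nothing but 3 survives at r1c1, so r1c1=3.

Answer: 3 2 4 1 / 1 4 2 3 / 2 1 3 4 / 4 3 1 2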